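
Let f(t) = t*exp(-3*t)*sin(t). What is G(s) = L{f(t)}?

G(s) = 2*(s + 3)/(s^2 + 6*s + 10)^2

L{sin(t)} = 1/(s^2 + 1).
Multiplying by e^(-3t) shifts s → s + 3, so L{exp(-3*t)*sin(t)} = 1/((s + 3)^2 + 1).
Then apply L{t·g(t)} = -d/ds[H(s)] with H(s) = 1/((s + 3)^2 + 1):
differentiating 1 time and applying the sign gives 2*(s + 3)/(s^2 + 6*s + 10)^2.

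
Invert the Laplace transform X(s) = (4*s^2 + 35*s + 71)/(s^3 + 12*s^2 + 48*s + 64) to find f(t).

Factor the denominator: s^3 + 12*s^2 + 48*s + 64 = (s + 4)^3.
Partial fraction decomposition gives [4/(s + 4)] + [3/(s + 4)^2] + [-5/(s + 4)^3].
Invert each term: 4/(s + 4) ↔ 4e^(-4t); 3/(s + 4)^2 ↔ 3t·e^(-4t); -5/(s + 4)^3 ↔ (-5/2)t^2·e^(-4t).

f(t) = -5*t^2*exp(-4*t)/2 + 3*t*exp(-4*t) + 4*exp(-4*t)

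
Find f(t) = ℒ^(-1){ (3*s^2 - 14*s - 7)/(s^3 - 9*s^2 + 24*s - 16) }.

f(t) = -5*t*exp(4*t) + 5*exp(4*t) - 2*exp(t)

Factor the denominator: s^3 - 9*s^2 + 24*s - 16 = (s - 4)^2*(s - 1).
Partial fraction decomposition gives [5/(s - 4)] + [-5/(s - 4)^2] + [-2/(s - 1)].
Invert each term: 5/(s - 4) ↔ 5e^(4t); -5/(s - 4)^2 ↔ -5t·e^(4t); -2/(s - 1) ↔ -2e^(t).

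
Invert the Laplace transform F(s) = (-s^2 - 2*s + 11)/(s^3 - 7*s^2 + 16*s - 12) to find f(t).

f(t) = -3*t*exp(2*t) - 4*exp(3*t) + 3*exp(2*t)

Factor the denominator: s^3 - 7*s^2 + 16*s - 12 = (s - 3)*(s - 2)^2.
Partial fraction decomposition gives [3/(s - 2)] + [-3/(s - 2)^2] + [-4/(s - 3)].
Invert each term: 3/(s - 2) ↔ 3e^(2t); -3/(s - 2)^2 ↔ -3t·e^(2t); -4/(s - 3) ↔ -4e^(3t).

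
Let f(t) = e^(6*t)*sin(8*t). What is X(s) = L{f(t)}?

L{sin(8t)} = 8/(s^2 + 64).
By the first shifting theorem, multiplying by e^(6t) replaces s with s - 6.

X(s) = 8/((s - 6)^2 + 64)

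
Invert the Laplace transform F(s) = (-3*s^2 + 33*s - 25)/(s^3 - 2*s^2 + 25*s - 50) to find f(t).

Factor the denominator: s^3 - 2*s^2 + 25*s - 50 = (s - 2)*(s^2 + 25).
Partial fraction decomposition gives [1/(s - 2)] + [-4*s/(s^2 + 25)] + [25/(s^2 + 25)].
Invert each term: 1/(s - 2) ↔ e^(2t); -4·s/(s^2 + 25) ↔ -4cos(5t); 5·5/(s^2 + 25) ↔ 5sin(5t).

f(t) = exp(2*t) + 5*sin(5*t) - 4*cos(5*t)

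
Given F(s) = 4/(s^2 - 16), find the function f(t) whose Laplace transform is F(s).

f(t) = sinh(4*t)

Since L{sinh(4t)} = 4/(s^2 - 16), the inverse is sinh(4*t).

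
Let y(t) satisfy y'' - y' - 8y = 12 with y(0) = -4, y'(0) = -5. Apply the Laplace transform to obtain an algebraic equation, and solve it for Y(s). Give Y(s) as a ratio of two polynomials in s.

Transform both sides with L{·}.
The derivative rules (L{y''} = s^2 Y - s·y(0) - y'(0) and L{y'} = sY - y(0), with y(0) = -4, y'(0) = -5) turn the left side into (s^2 - s - 8)Y - (-4*s - 1).
The right side is L{12} = 12/s.
So (s^2 - s - 8)Y = 12/s + (-4*s - 1).
Divide through and combine into a single rational function.

Y(s) = (-4*s^2 - s + 12)/(s^3 - s^2 - 8*s)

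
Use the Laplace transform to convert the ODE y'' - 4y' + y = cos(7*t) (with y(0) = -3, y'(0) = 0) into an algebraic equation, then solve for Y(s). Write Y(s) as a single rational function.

Y(s) = (-3*s^3 + 12*s^2 - 146*s + 588)/(s^4 - 4*s^3 + 50*s^2 - 196*s + 49)

Laplace-transform each side.
With L{y''} = s^2 Y - s·y(0) - y'(0) and L{y'} = sY - y(0), with y(0) = -3, y'(0) = 0: the LHS transforms to (s^2 - 4*s + 1)Y - (-3*s + 12).
The right side is L{cos(7*t)} = s/(s^2 + 49).
So (s^2 - 4*s + 1)Y = s/(s^2 + 49) + (-3*s + 12).
Divide through and combine into a single rational function.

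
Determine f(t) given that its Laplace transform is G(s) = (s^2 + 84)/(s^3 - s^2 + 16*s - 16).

Factor the denominator: s^3 - s^2 + 16*s - 16 = (s - 1)*(s^2 + 16).
Partial fraction decomposition gives [5/(s - 1)] + [-4*s/(s^2 + 16)] + [-4/(s^2 + 16)].
Invert each term: 5/(s - 1) ↔ 5e^(t); -4·s/(s^2 + 16) ↔ -4cos(4t); -1·4/(s^2 + 16) ↔ -sin(4t).

f(t) = 5*exp(t) - sin(4*t) - 4*cos(4*t)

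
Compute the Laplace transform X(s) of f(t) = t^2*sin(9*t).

L{sin(9t)} = 9/(s^2 + 81).
Then apply L{t^2·g(t)} = (-1)^2 d^2/ds^2[G(s)] with G(s) = 9/(s^2 + 81):
differentiating 2 times and applying the sign gives 54*(s^2 - 27)/(s^2 + 81)^3.

X(s) = 54*(s^2 - 27)/(s^2 + 81)^3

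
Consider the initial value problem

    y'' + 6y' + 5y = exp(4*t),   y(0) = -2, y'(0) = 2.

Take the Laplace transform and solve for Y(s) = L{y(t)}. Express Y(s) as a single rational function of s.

Transform both sides with L{·}.
Using L{y''} = s^2 Y - s·y(0) - y'(0) and L{y'} = sY - y(0), with y(0) = -2, y'(0) = 2, the left side becomes (s^2 + 6*s + 5)Y - (-2*s - 10).
The right side is L{exp(4*t)} = 1/(s - 4).
So (s^2 + 6*s + 5)Y = 1/(s - 4) + (-2*s - 10).
Solve for Y(s) and write it as one ratio of polynomials.

Y(s) = (-2*s^2 - 2*s + 41)/(s^3 + 2*s^2 - 19*s - 20)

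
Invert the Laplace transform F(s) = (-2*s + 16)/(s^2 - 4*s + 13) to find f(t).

Complete the square in the denominator: s^2 - 4*s + 13 = (s - 2)^2 + 3^2.
Split the numerator to match: -2*s + 16 = -2·(s - 2) + 4·3.
Invert each term: -2·(s - 2)/((s - 2)^2 + 9) ↔ -2e^(2t)cos(3t); 4·3/((s - 2)^2 + 9) ↔ 4e^(2t)sin(3t).

f(t) = 4*exp(2*t)*sin(3*t) - 2*exp(2*t)*cos(3*t)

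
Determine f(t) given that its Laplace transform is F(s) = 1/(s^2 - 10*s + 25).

Rewrite the denominator: s^2 - 10*s + 25 = (s - 5)^2.
The form in (s - 5) signals a first-shifting-theorem factor e^(5t).
Since L{t} = 1!/s^2 = 1/s^2, the inverse is t*exp(5*t).

f(t) = t*exp(5*t)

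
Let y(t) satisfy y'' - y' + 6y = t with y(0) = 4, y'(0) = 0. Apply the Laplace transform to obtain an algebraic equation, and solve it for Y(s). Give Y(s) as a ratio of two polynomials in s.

Y(s) = (4*s^3 - 4*s^2 + 1)/(s^4 - s^3 + 6*s^2)

Apply the Laplace transform to the equation.
With L{y''} = s^2 Y - s·y(0) - y'(0) and L{y'} = sY - y(0), with y(0) = 4, y'(0) = 0: the LHS transforms to (s^2 - s + 6)Y - (4*s - 4).
The right side is L{t} = s^(-2).
So (s^2 - s + 6)Y = s^(-2) + (4*s - 4).
Divide through and combine into a single rational function.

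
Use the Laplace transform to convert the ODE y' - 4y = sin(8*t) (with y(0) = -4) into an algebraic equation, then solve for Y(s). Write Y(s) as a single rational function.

Y(s) = (-4*s^2 - 248)/(s^3 - 4*s^2 + 64*s - 256)

Transform both sides with L{·}.
The derivative rules (L{y'} = sY - y(0) = sY - (-4)) turn the left side into (s - 4)Y - (-4).
The right side is L{sin(8*t)} = 8/(s^2 + 64).
So (s - 4)Y = 8/(s^2 + 64) + (-4).
Solve for Y(s) and write it as one ratio of polynomials.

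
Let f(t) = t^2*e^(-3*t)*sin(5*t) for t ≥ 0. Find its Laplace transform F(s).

F(s) = 10*(3*s^2 + 18*s + 2)/(s^2 + 6*s + 34)^3

L{sin(5t)} = 5/(s^2 + 25).
Multiplying by e^(-3t) shifts s → s + 3, so L{e^(-3*t)*sin(5*t)} = 5/((s + 3)^2 + 25).
Then apply L{t^2·g(t)} = (-1)^2 d^2/ds^2[G(s)] with G(s) = 5/((s + 3)^2 + 25):
differentiating 2 times and applying the sign gives 10*(3*s^2 + 18*s + 2)/(s^2 + 6*s + 34)^3.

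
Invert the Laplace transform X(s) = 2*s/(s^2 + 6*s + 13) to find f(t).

f(t) = -3*exp(-3*t)*sin(2*t) + 2*exp(-3*t)*cos(2*t)

Complete the square in the denominator: s^2 + 6*s + 13 = (s + 3)^2 + 2^2.
Split the numerator to match: 2*s = 2·(s + 3) - 3·2.
Invert each term: 2·(s + 3)/((s + 3)^2 + 4) ↔ 2e^(-3t)cos(2t); -3·2/((s + 3)^2 + 4) ↔ -3e^(-3t)sin(2t).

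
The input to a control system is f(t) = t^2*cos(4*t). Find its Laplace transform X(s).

X(s) = 2*s*(s^2 - 48)/(s^2 + 16)^3

L{cos(4t)} = s/(s^2 + 16).
Then apply L{t^2·g(t)} = (-1)^2 d^2/ds^2[G(s)] with G(s) = s/(s^2 + 16):
differentiating 2 times and applying the sign gives 2*s*(s^2 - 48)/(s^2 + 16)^3.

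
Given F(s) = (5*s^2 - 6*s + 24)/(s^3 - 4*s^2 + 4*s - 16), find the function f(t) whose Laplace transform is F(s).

Factor the denominator: s^3 - 4*s^2 + 4*s - 16 = (s - 4)*(s^2 + 4).
Partial fraction decomposition gives [4/(s - 4)] + [s/(s^2 + 4)] + [-2/(s^2 + 4)].
Invert each term: 4/(s - 4) ↔ 4e^(4t); 1·s/(s^2 + 4) ↔ cos(2t); -1·2/(s^2 + 4) ↔ -sin(2t).

f(t) = 4*exp(4*t) - sin(2*t) + cos(2*t)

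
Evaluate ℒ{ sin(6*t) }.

L{sin(6t)} = 6/(s^2 + 36).

6/(s^2 + 36)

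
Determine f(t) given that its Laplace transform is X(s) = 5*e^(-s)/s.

f(t) = Heaviside(t - 1)*(5)

The factor e^(-s) signals a time shift by c = 1 (second shifting theorem).
L{5} = 5/s, so L^-1{5/s} = 5.
Hence the inverse is u(t - 1) times that function evaluated at t - 1.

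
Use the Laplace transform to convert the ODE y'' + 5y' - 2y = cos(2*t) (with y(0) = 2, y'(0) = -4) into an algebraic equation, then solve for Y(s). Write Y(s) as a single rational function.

Apply the Laplace transform to the equation.
The derivative rules (L{y''} = s^2 Y - s·y(0) - y'(0) and L{y'} = sY - y(0), with y(0) = 2, y'(0) = -4) turn the left side into (s^2 + 5*s - 2)Y - (2*s + 6).
The right side is L{cos(2*t)} = s/(s^2 + 4).
So (s^2 + 5*s - 2)Y = s/(s^2 + 4) + (2*s + 6).
Solve for Y(s) and write it as one ratio of polynomials.

Y(s) = (2*s^3 + 6*s^2 + 9*s + 24)/(s^4 + 5*s^3 + 2*s^2 + 20*s - 8)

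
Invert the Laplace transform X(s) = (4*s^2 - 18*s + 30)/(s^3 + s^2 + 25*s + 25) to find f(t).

Factor the denominator: s^3 + s^2 + 25*s + 25 = (s + 1)*(s^2 + 25).
Partial fraction decomposition gives [2/(s + 1)] + [2*s/(s^2 + 25)] + [-20/(s^2 + 25)].
Invert each term: 2/(s + 1) ↔ 2e^(-t); 2·s/(s^2 + 25) ↔ 2cos(5t); -4·5/(s^2 + 25) ↔ -4sin(5t).

f(t) = -4*sin(5*t) + 2*cos(5*t) + 2*exp(-t)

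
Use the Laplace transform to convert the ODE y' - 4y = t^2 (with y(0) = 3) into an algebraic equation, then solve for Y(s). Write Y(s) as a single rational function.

Y(s) = (3*s^3 + 2)/(s^4 - 4*s^3)

Transform both sides with L{·}.
Using L{y'} = sY - y(0) = sY - 3, the left side becomes (s - 4)Y - (3).
The right side is L{t^2} = 2/s^3.
So (s - 4)Y = 2/s^3 + (3).
Solve for Y(s) and write it as one ratio of polynomials.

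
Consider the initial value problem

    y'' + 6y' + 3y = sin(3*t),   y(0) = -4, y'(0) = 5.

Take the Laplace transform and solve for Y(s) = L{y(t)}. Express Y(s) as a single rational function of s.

Apply the Laplace transform to the equation.
With L{y''} = s^2 Y - s·y(0) - y'(0) and L{y'} = sY - y(0), with y(0) = -4, y'(0) = 5: the LHS transforms to (s^2 + 6*s + 3)Y - (-4*s - 19).
The right side is L{sin(3*t)} = 3/(s^2 + 9).
So (s^2 + 6*s + 3)Y = 3/(s^2 + 9) + (-4*s - 19).
Isolate Y and clear denominators.

Y(s) = (-4*s^3 - 19*s^2 - 36*s - 168)/(s^4 + 6*s^3 + 12*s^2 + 54*s + 27)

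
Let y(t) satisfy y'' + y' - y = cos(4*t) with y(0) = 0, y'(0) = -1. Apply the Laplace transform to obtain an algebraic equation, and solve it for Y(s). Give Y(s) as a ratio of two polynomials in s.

Laplace-transform each side.
Using L{y''} = s^2 Y - s·y(0) - y'(0) and L{y'} = sY - y(0), with y(0) = 0, y'(0) = -1, the left side becomes (s^2 + s - 1)Y - (-1).
The right side is L{cos(4*t)} = s/(s^2 + 16).
So (s^2 + s - 1)Y = s/(s^2 + 16) + (-1).
Divide through and combine into a single rational function.

Y(s) = (-s^2 + s - 16)/(s^4 + s^3 + 15*s^2 + 16*s - 16)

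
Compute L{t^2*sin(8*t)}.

16*(3*s^2 - 64)/(s^2 + 64)^3

L{sin(8t)} = 8/(s^2 + 64).
Then apply L{t^2·g(t)} = (-1)^2 d^2/ds^2[H(s)] with H(s) = 8/(s^2 + 64):
differentiating 2 times and applying the sign gives 16*(3*s^2 - 64)/(s^2 + 64)^3.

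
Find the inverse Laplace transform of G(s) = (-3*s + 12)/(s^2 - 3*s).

exp(3*t) - 4

Factor the denominator: s^2 - 3*s = s*(s - 3).
Partial fraction decomposition gives [1/(s - 3)] + [-4/s].
Invert each term: 1/(s - 3) ↔ e^(3t); -4/(s - 0) ↔ -4e^(0t).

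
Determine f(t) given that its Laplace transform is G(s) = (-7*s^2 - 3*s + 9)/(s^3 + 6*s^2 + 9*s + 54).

Factor the denominator: s^3 + 6*s^2 + 9*s + 54 = (s + 6)*(s^2 + 9).
Partial fraction decomposition gives [-5/(s + 6)] + [-2*s/(s^2 + 9)] + [9/(s^2 + 9)].
Invert each term: -5/(s + 6) ↔ -5e^(-6t); -2·s/(s^2 + 9) ↔ -2cos(3t); 3·3/(s^2 + 9) ↔ 3sin(3t).

f(t) = 3*sin(3*t) - 2*cos(3*t) - 5*exp(-6*t)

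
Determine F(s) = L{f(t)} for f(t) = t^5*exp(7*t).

F(s) = 120/(s - 7)^6

L{t^5} = 5!/s^6 = 120/s^6.
By the first shifting theorem, multiplying by e^(7t) replaces s with s - 7.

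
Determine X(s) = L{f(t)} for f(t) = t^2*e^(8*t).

X(s) = 2/(s - 8)^3

L{e^(8t)} = 1/(s - 8).
Then apply L{t^2·g(t)} = (-1)^2 d^2/ds^2[G(s)] with G(s) = 1/(s - 8):
differentiating 2 times and applying the sign gives 2/(s - 8)^3.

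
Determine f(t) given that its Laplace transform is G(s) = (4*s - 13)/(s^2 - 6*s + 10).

f(t) = -exp(3*t)*sin(t) + 4*exp(3*t)*cos(t)

Complete the square in the denominator: s^2 - 6*s + 10 = (s - 3)^2 + 1^2.
Split the numerator to match: 4*s - 13 = 4·(s - 3) - 1·1.
Invert each term: 4·(s - 3)/((s - 3)^2 + 1) ↔ 4e^(3t)cos(t); -1·1/((s - 3)^2 + 1) ↔ -e^(3t)sin(t).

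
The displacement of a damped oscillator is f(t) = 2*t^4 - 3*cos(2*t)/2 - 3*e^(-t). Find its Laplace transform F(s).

F(s) = -3*s/(2*(s^2 + 4)) - 3/(s + 1) + 48/s^5

The transform is linear, so treat each term independently.
(-3/2)·[L{cos(2t)} = s/(s^2 + 4)]; (-3)·[L{e^(-t)} = 1/(s + 1)]; (2)·[L{t^4} = 4!/s^5 = 24/s^5].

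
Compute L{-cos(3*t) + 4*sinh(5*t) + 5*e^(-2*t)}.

By linearity of the Laplace transform, transform each term separately.
(5)·[L{e^(-2t)} = 1/(s + 2)]; (4)·[L{sinh(5t)} = 5/(s^2 - 25)]; (-1)·[L{cos(3t)} = s/(s^2 + 9)].

-s/(s^2 + 9) + 20/(s^2 - 25) + 5/(s + 2)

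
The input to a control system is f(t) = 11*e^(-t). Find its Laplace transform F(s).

L{11} = 11/s.
By the first shifting theorem, multiplying by e^(-t) replaces s with s + 1.

F(s) = 11/(s + 1)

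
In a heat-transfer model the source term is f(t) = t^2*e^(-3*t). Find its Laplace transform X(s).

X(s) = 2/(s + 3)^3

L{t^2} = 2!/s^3 = 2/s^3.
By the first shifting theorem, multiplying by e^(-3t) replaces s with s + 3.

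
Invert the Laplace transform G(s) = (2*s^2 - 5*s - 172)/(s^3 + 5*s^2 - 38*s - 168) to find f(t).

f(t) = -exp(6*t) + 4*exp(-4*t) - exp(-7*t)

Factor the denominator: s^3 + 5*s^2 - 38*s - 168 = (s - 6)*(s + 4)*(s + 7).
Partial fraction decomposition gives [-1/(s - 6)] + [-1/(s + 7)] + [4/(s + 4)].
Invert each term: -1/(s - 6) ↔ -e^(6t); -1/(s + 7) ↔ -e^(-7t); 4/(s + 4) ↔ 4e^(-4t).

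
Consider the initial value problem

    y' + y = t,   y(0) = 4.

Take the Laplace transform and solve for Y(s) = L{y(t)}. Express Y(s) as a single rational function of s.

Apply the Laplace transform to the equation.
The derivative rules (L{y'} = sY - y(0) = sY - 4) turn the left side into (s + 1)Y - (4).
The right side is L{t} = s^(-2).
So (s + 1)Y = s^(-2) + (4).
Divide through and combine into a single rational function.

Y(s) = (4*s^2 + 1)/(s^3 + s^2)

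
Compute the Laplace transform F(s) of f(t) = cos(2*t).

F(s) = s/(s^2 + 4)

L{cos(2t)} = s/(s^2 + 4).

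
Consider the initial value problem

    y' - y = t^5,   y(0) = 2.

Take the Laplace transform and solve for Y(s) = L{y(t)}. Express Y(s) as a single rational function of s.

Y(s) = (2*s^6 + 120)/(s^7 - s^6)

Transform both sides with L{·}.
Using L{y'} = sY - y(0) = sY - 2, the left side becomes (s - 1)Y - (2).
The right side is L{t^5} = 120/s^6.
So (s - 1)Y = 120/s^6 + (2).
Solve for Y(s) and write it as one ratio of polynomials.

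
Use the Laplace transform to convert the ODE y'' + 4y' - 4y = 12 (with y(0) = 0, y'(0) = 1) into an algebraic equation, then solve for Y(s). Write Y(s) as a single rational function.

Laplace-transform each side.
The derivative rules (L{y''} = s^2 Y - s·y(0) - y'(0) and L{y'} = sY - y(0), with y(0) = 0, y'(0) = 1) turn the left side into (s^2 + 4*s - 4)Y - (1).
The right side is L{12} = 12/s.
So (s^2 + 4*s - 4)Y = 12/s + (1).
Divide through and combine into a single rational function.

Y(s) = (s + 12)/(s^3 + 4*s^2 - 4*s)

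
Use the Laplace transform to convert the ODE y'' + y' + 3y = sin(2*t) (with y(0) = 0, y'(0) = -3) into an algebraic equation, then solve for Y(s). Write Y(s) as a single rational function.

Take the Laplace transform of both sides.
With L{y''} = s^2 Y - s·y(0) - y'(0) and L{y'} = sY - y(0), with y(0) = 0, y'(0) = -3: the LHS transforms to (s^2 + s + 3)Y - (-3).
The right side is L{sin(2*t)} = 2/(s^2 + 4).
So (s^2 + s + 3)Y = 2/(s^2 + 4) + (-3).
Divide through and combine into a single rational function.

Y(s) = (-3*s^2 - 10)/(s^4 + s^3 + 7*s^2 + 4*s + 12)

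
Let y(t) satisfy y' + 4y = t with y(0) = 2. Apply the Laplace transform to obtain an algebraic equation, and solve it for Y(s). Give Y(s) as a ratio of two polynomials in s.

Transform both sides with L{·}.
The derivative rules (L{y'} = sY - y(0) = sY - 2) turn the left side into (s + 4)Y - (2).
The right side is L{t} = s^(-2).
So (s + 4)Y = s^(-2) + (2).
Isolate Y and clear denominators.

Y(s) = (2*s^2 + 1)/(s^3 + 4*s^2)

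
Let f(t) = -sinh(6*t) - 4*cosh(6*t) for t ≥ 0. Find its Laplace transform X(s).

By linearity of the Laplace transform, transform each term separately.
(-1)·[L{sinh(6t)} = 6/(s^2 - 36)]; (-4)·[L{cosh(6t)} = s/(s^2 - 36)].

X(s) = -4*s/(s^2 - 36) - 6/(s^2 - 36)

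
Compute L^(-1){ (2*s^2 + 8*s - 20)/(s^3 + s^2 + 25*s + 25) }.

Factor the denominator: s^3 + s^2 + 25*s + 25 = (s + 1)*(s^2 + 25).
Partial fraction decomposition gives [-1/(s + 1)] + [3*s/(s^2 + 25)] + [5/(s^2 + 25)].
Invert each term: -1/(s + 1) ↔ -e^(-t); 3·s/(s^2 + 25) ↔ 3cos(5t); 1·5/(s^2 + 25) ↔ sin(5t).

sin(5*t) + 3*cos(5*t) - exp(-t)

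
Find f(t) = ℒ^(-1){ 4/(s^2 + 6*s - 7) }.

f(t) = exp(-3*t)*sinh(4*t)

Rewrite the denominator: s^2 + 6*s - 7 = (s + 3)^2 - 16.
The form in (s + 3) signals a first-shifting-theorem factor e^(-3t).
Since L{sinh(4t)} = 4/(s^2 - 16), the inverse is e^(-3*t)*sinh(4*t).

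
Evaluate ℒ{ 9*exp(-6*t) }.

L{9} = 9/s.
By the first shifting theorem, multiplying by e^(-6t) replaces s with s + 6.

9/(s + 6)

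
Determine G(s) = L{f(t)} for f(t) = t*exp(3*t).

G(s) = (s - 3)^(-2)

L{e^(3t)} = 1/(s - 3).
Then apply L{t·g(t)} = -d/ds[H(s)] with H(s) = 1/(s - 3):
differentiating 1 time and applying the sign gives (s - 3)^(-2).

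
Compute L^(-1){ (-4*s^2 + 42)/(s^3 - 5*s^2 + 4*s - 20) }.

-2*exp(5*t) - 5*sin(2*t) - 2*cos(2*t)

Factor the denominator: s^3 - 5*s^2 + 4*s - 20 = (s - 5)*(s^2 + 4).
Partial fraction decomposition gives [-2/(s - 5)] + [-2*s/(s^2 + 4)] + [-10/(s^2 + 4)].
Invert each term: -2/(s - 5) ↔ -2e^(5t); -2·s/(s^2 + 4) ↔ -2cos(2t); -5·2/(s^2 + 4) ↔ -5sin(2t).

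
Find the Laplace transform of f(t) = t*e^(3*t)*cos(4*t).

L{cos(4t)} = s/(s^2 + 16).
Multiplying by e^(3t) shifts s → s - 3, so L{e^(3*t)*cos(4*t)} = (s - 3)/((s - 3)^2 + 16).
Then apply L{t·g(t)} = -d/ds[G(s)] with G(s) = (s - 3)/((s - 3)^2 + 16):
differentiating 1 time and applying the sign gives (s - 7)*(s + 1)/(s^2 - 6*s + 25)^2.

(s - 7)*(s + 1)/(s^2 - 6*s + 25)^2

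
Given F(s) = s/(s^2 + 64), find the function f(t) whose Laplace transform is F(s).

f(t) = cos(8*t)

Since L{cos(8t)} = s/(s^2 + 64), the inverse is cos(8*t).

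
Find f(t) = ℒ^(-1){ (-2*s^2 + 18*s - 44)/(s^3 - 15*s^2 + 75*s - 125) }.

f(t) = -2*t^2*exp(5*t) - 2*t*exp(5*t) - 2*exp(5*t)

Factor the denominator: s^3 - 15*s^2 + 75*s - 125 = (s - 5)^3.
Partial fraction decomposition gives [-2/(s - 5)] + [-2/(s - 5)^2] + [-4/(s - 5)^3].
Invert each term: -2/(s - 5) ↔ -2e^(5t); -2/(s - 5)^2 ↔ -2t·e^(5t); -4/(s - 5)^3 ↔ (-2)t^2·e^(5t).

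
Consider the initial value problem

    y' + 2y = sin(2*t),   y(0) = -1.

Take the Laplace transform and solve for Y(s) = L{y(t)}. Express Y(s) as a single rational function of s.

Laplace-transform each side.
Using L{y'} = sY - y(0) = sY - (-1), the left side becomes (s + 2)Y - (-1).
The right side is L{sin(2*t)} = 2/(s^2 + 4).
So (s + 2)Y = 2/(s^2 + 4) + (-1).
Divide through and combine into a single rational function.

Y(s) = (-s^2 - 2)/(s^3 + 2*s^2 + 4*s + 8)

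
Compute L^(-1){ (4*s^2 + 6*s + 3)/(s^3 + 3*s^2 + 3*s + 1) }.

Factor the denominator: s^3 + 3*s^2 + 3*s + 1 = (s + 1)^3.
Partial fraction decomposition gives [4/(s + 1)] + [-2/(s + 1)^2] + [(s + 1)^(-3)].
Invert each term: 4/(s + 1) ↔ 4e^(-t); -2/(s + 1)^2 ↔ -2t·e^(-t); 1/(s + 1)^3 ↔ (1/2)t^2·e^(-t).

t^2*exp(-t)/2 - 2*t*exp(-t) + 4*exp(-t)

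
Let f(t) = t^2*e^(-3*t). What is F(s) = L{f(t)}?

L{e^(-3t)} = 1/(s + 3).
Then apply L{t^2·g(t)} = (-1)^2 d^2/ds^2[G(s)] with G(s) = 1/(s + 3):
differentiating 2 times and applying the sign gives 2/(s + 3)^3.

F(s) = 2/(s + 3)^3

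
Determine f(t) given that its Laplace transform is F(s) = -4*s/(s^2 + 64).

Since L{cos(8t)} = s/(s^2 + 64), the inverse is cos(8*t), scaled by -4.

f(t) = -4*cos(8*t)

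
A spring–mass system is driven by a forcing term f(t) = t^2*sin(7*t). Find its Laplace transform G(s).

L{sin(7t)} = 7/(s^2 + 49).
Then apply L{t^2·g(t)} = (-1)^2 d^2/ds^2[H(s)] with H(s) = 7/(s^2 + 49):
differentiating 2 times and applying the sign gives 14*(3*s^2 - 49)/(s^2 + 49)^3.

G(s) = 14*(3*s^2 - 49)/(s^2 + 49)^3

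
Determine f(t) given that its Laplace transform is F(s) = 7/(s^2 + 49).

Since L{sin(7t)} = 7/(s^2 + 49), the inverse is sin(7*t).

f(t) = sin(7*t)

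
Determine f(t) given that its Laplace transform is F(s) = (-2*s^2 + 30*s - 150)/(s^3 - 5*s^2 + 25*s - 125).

Factor the denominator: s^3 - 5*s^2 + 25*s - 125 = (s - 5)*(s^2 + 25).
Partial fraction decomposition gives [-1/(s - 5)] + [-s/(s^2 + 25)] + [25/(s^2 + 25)].
Invert each term: -1/(s - 5) ↔ -e^(5t); -1·s/(s^2 + 25) ↔ -cos(5t); 5·5/(s^2 + 25) ↔ 5sin(5t).

f(t) = -exp(5*t) + 5*sin(5*t) - cos(5*t)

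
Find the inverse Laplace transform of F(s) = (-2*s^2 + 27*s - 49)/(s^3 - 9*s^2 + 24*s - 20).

Factor the denominator: s^3 - 9*s^2 + 24*s - 20 = (s - 5)*(s - 2)^2.
Partial fraction decomposition gives [-6/(s - 2)] + [(s - 2)^(-2)] + [4/(s - 5)].
Invert each term: -6/(s - 2) ↔ -6e^(2t); 1/(s - 2)^2 ↔ t·e^(2t); 4/(s - 5) ↔ 4e^(5t).

t*exp(2*t) + 4*exp(5*t) - 6*exp(2*t)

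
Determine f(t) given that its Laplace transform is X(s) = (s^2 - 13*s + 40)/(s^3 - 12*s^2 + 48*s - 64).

Factor the denominator: s^3 - 12*s^2 + 48*s - 64 = (s - 4)^3.
Partial fraction decomposition gives [1/(s - 4)] + [-5/(s - 4)^2] + [4/(s - 4)^3].
Invert each term: 1/(s - 4) ↔ e^(4t); -5/(s - 4)^2 ↔ -5t·e^(4t); 4/(s - 4)^3 ↔ (2)t^2·e^(4t).

f(t) = 2*t^2*exp(4*t) - 5*t*exp(4*t) + exp(4*t)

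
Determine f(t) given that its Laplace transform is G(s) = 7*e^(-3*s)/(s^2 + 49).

f(t) = Heaviside(t - 3)*(sin(7*t - 21))

The factor e^(-3s) signals a time shift by c = 3 (second shifting theorem).
L{sin(7t)} = 7/(s^2 + 49), so L^-1{7/(s^2 + 49)} = sin(7*t).
Hence the inverse is u(t - 3) times that function evaluated at t - 3.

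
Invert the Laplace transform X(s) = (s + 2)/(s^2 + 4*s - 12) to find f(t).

Rewrite the denominator: s^2 + 4*s - 12 = (s + 2)^2 - 16.
The form in (s + 2) signals a first-shifting-theorem factor e^(-2t).
Since L{cosh(4t)} = s/(s^2 - 16), the inverse is exp(-2*t)*cosh(4*t).

f(t) = exp(-2*t)*cosh(4*t)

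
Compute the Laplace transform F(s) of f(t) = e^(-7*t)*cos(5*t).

F(s) = (s + 7)/((s + 7)^2 + 25)

L{cos(5t)} = s/(s^2 + 25).
By the first shifting theorem, multiplying by e^(-7t) replaces s with s + 7.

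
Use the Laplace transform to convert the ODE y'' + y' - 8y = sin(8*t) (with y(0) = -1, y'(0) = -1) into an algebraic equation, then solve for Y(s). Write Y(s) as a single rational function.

Y(s) = (-s^3 - 2*s^2 - 64*s - 120)/(s^4 + s^3 + 56*s^2 + 64*s - 512)

Laplace-transform each side.
The derivative rules (L{y''} = s^2 Y - s·y(0) - y'(0) and L{y'} = sY - y(0), with y(0) = -1, y'(0) = -1) turn the left side into (s^2 + s - 8)Y - (-s - 2).
The right side is L{sin(8*t)} = 8/(s^2 + 64).
So (s^2 + s - 8)Y = 8/(s^2 + 64) + (-s - 2).
Divide through and combine into a single rational function.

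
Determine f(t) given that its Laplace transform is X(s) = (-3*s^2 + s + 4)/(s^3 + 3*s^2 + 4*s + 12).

Factor the denominator: s^3 + 3*s^2 + 4*s + 12 = (s + 3)*(s^2 + 4).
Partial fraction decomposition gives [-2/(s + 3)] + [-s/(s^2 + 4)] + [4/(s^2 + 4)].
Invert each term: -2/(s + 3) ↔ -2e^(-3t); -1·s/(s^2 + 4) ↔ -cos(2t); 2·2/(s^2 + 4) ↔ 2sin(2t).

f(t) = 2*sin(2*t) - cos(2*t) - 2*exp(-3*t)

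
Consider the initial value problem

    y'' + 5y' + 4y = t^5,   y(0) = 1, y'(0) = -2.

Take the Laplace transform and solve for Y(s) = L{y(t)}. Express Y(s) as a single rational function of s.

Y(s) = (s^7 + 3*s^6 + 120)/(s^8 + 5*s^7 + 4*s^6)

Take the Laplace transform of both sides.
With L{y''} = s^2 Y - s·y(0) - y'(0) and L{y'} = sY - y(0), with y(0) = 1, y'(0) = -2: the LHS transforms to (s^2 + 5*s + 4)Y - (s + 3).
The right side is L{t^5} = 120/s^6.
So (s^2 + 5*s + 4)Y = 120/s^6 + (s + 3).
Isolate Y and clear denominators.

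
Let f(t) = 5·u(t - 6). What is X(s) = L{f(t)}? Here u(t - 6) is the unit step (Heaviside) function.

By the second shifting theorem, L{u(t - c)·g(t - c)} = e^(-cs)·G(s) with c = 6 and G(s) = L{g(t)}.
L{5} = 5/s.

X(s) = 5*exp(-6*s)/s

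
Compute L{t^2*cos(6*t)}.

2*s*(s^2 - 108)/(s^2 + 36)^3

L{cos(6t)} = s/(s^2 + 36).
Then apply L{t^2·g(t)} = (-1)^2 d^2/ds^2[G(s)] with G(s) = s/(s^2 + 36):
differentiating 2 times and applying the sign gives 2*s*(s^2 - 108)/(s^2 + 36)^3.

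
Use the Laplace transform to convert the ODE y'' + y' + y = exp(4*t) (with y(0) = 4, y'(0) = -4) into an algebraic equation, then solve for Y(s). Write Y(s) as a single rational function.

Apply the Laplace transform to the equation.
The derivative rules (L{y''} = s^2 Y - s·y(0) - y'(0) and L{y'} = sY - y(0), with y(0) = 4, y'(0) = -4) turn the left side into (s^2 + s + 1)Y - (4*s).
The right side is L{exp(4*t)} = 1/(s - 4).
So (s^2 + s + 1)Y = 1/(s - 4) + (4*s).
Solve for Y(s) and write it as one ratio of polynomials.

Y(s) = (4*s^2 - 16*s + 1)/(s^3 - 3*s^2 - 3*s - 4)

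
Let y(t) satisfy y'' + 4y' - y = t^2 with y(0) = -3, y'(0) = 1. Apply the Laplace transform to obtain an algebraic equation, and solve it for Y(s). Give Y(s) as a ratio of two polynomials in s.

Y(s) = (-3*s^4 - 11*s^3 + 2)/(s^5 + 4*s^4 - s^3)

Take the Laplace transform of both sides.
The derivative rules (L{y''} = s^2 Y - s·y(0) - y'(0) and L{y'} = sY - y(0), with y(0) = -3, y'(0) = 1) turn the left side into (s^2 + 4*s - 1)Y - (-3*s - 11).
The right side is L{t^2} = 2/s^3.
So (s^2 + 4*s - 1)Y = 2/s^3 + (-3*s - 11).
Divide through and combine into a single rational function.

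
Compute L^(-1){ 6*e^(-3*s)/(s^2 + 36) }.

Heaviside(t - 3)*(sin(6*t - 18))

The factor e^(-3s) signals a time shift by c = 3 (second shifting theorem).
L{sin(6t)} = 6/(s^2 + 36), so L^-1{6/(s^2 + 36)} = sin(6*t).
Hence the inverse is u(t - 3) times that function evaluated at t - 3.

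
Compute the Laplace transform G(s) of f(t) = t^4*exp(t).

L{t^4} = 4!/s^5 = 24/s^5.
By the first shifting theorem, multiplying by e^(t) replaces s with s - 1.

G(s) = 24/(s - 1)^5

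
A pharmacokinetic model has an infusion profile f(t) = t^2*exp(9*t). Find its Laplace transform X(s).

L{e^(9t)} = 1/(s - 9).
Then apply L{t^2·g(t)} = (-1)^2 d^2/ds^2[G(s)] with G(s) = 1/(s - 9):
differentiating 2 times and applying the sign gives 2/(s - 9)^3.

X(s) = 2/(s - 9)^3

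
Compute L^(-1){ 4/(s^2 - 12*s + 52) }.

exp(6*t)*sin(4*t)

Rewrite the denominator: s^2 - 12*s + 52 = (s - 6)^2 + 16.
The form in (s - 6) signals a first-shifting-theorem factor e^(6t).
Since L{sin(4t)} = 4/(s^2 + 16), the inverse is e^(6*t)*sin(4*t).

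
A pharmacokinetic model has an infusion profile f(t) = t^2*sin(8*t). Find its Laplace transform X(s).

L{sin(8t)} = 8/(s^2 + 64).
Then apply L{t^2·g(t)} = (-1)^2 d^2/ds^2[G(s)] with G(s) = 8/(s^2 + 64):
differentiating 2 times and applying the sign gives 16*(3*s^2 - 64)/(s^2 + 64)^3.

X(s) = 16*(3*s^2 - 64)/(s^2 + 64)^3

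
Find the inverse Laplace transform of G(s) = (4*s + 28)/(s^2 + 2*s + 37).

Complete the square in the denominator: s^2 + 2*s + 37 = (s + 1)^2 + 6^2.
Split the numerator to match: 4*s + 28 = 4·(s + 1) + 4·6.
Invert each term: 4·(s + 1)/((s + 1)^2 + 36) ↔ 4e^(-t)cos(6t); 4·6/((s + 1)^2 + 36) ↔ 4e^(-t)sin(6t).

4*exp(-t)*sin(6*t) + 4*exp(-t)*cos(6*t)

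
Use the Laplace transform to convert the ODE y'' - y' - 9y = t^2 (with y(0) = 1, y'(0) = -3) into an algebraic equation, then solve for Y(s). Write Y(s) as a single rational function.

Apply the Laplace transform to the equation.
With L{y''} = s^2 Y - s·y(0) - y'(0) and L{y'} = sY - y(0), with y(0) = 1, y'(0) = -3: the LHS transforms to (s^2 - s - 9)Y - (s - 4).
The right side is L{t^2} = 2/s^3.
So (s^2 - s - 9)Y = 2/s^3 + (s - 4).
Isolate Y and clear denominators.

Y(s) = (s^4 - 4*s^3 + 2)/(s^5 - s^4 - 9*s^3)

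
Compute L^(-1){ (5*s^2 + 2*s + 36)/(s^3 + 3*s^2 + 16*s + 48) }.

Factor the denominator: s^3 + 3*s^2 + 16*s + 48 = (s + 3)*(s^2 + 16).
Partial fraction decomposition gives [3/(s + 3)] + [2*s/(s^2 + 16)] + [-4/(s^2 + 16)].
Invert each term: 3/(s + 3) ↔ 3e^(-3t); 2·s/(s^2 + 16) ↔ 2cos(4t); -1·4/(s^2 + 16) ↔ -sin(4t).

-sin(4*t) + 2*cos(4*t) + 3*exp(-3*t)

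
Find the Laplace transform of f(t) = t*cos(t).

(s - 1)*(s + 1)/(s^2 + 1)^2

L{cos(t)} = s/(s^2 + 1).
Then apply L{t·g(t)} = -d/ds[G(s)] with G(s) = s/(s^2 + 1):
differentiating 1 time and applying the sign gives (s - 1)*(s + 1)/(s^2 + 1)^2.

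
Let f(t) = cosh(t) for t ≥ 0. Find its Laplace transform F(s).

L{cosh(t)} = s/(s^2 - 1).

F(s) = s/(s^2 - 1)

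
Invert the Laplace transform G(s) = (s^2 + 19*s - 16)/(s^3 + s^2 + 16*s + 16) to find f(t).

Factor the denominator: s^3 + s^2 + 16*s + 16 = (s + 1)*(s^2 + 16).
Partial fraction decomposition gives [-2/(s + 1)] + [3*s/(s^2 + 16)] + [16/(s^2 + 16)].
Invert each term: -2/(s + 1) ↔ -2e^(-t); 3·s/(s^2 + 16) ↔ 3cos(4t); 4·4/(s^2 + 16) ↔ 4sin(4t).

f(t) = 4*sin(4*t) + 3*cos(4*t) - 2*exp(-t)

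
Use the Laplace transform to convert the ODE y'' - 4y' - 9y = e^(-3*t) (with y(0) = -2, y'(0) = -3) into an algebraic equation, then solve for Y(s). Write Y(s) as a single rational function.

Y(s) = (-2*s^2 - s + 16)/(s^3 - s^2 - 21*s - 27)

Laplace-transform each side.
Using L{y''} = s^2 Y - s·y(0) - y'(0) and L{y'} = sY - y(0), with y(0) = -2, y'(0) = -3, the left side becomes (s^2 - 4*s - 9)Y - (-2*s + 5).
The right side is L{e^(-3*t)} = 1/(s + 3).
So (s^2 - 4*s - 9)Y = 1/(s + 3) + (-2*s + 5).
Isolate Y and clear denominators.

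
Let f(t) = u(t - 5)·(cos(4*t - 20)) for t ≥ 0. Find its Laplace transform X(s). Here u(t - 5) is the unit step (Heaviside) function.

By the second shifting theorem, L{u(t - c)·g(t - c)} = e^(-cs)·G(s) with c = 5 and G(s) = L{g(t)}.
L{cos(4t)} = s/(s^2 + 16).

X(s) = s*exp(-5*s)/(s^2 + 16)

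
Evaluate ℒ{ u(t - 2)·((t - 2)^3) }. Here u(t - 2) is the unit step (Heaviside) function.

By the second shifting theorem, L{u(t - c)·g(t - c)} = e^(-cs)·G(s) with c = 2 and G(s) = L{g(t)}.
L{t^3} = 3!/s^4 = 6/s^4.

6*exp(-2*s)/s^4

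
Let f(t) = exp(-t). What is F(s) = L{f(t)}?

L{1} = 1/s.
By the first shifting theorem, multiplying by e^(-t) replaces s with s + 1.

F(s) = 1/(s + 1)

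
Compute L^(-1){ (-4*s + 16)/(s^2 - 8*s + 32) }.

Rewrite the denominator: s^2 - 8*s + 32 = (s - 4)^2 + 16.
The form in (s - 4) signals a first-shifting-theorem factor e^(4t).
Since L{cos(4t)} = s/(s^2 + 16), the inverse is exp(4*t)*cos(4*t), scaled by -4.

-4*exp(4*t)*cos(4*t)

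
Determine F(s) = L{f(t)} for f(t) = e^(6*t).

L{e^(6t)} = 1/(s - 6).

F(s) = 1/(s - 6)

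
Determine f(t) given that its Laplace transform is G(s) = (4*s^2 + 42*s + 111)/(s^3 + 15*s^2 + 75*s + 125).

Factor the denominator: s^3 + 15*s^2 + 75*s + 125 = (s + 5)^3.
Partial fraction decomposition gives [4/(s + 5)] + [2/(s + 5)^2] + [(s + 5)^(-3)].
Invert each term: 4/(s + 5) ↔ 4e^(-5t); 2/(s + 5)^2 ↔ 2t·e^(-5t); 1/(s + 5)^3 ↔ (1/2)t^2·e^(-5t).

f(t) = t^2*exp(-5*t)/2 + 2*t*exp(-5*t) + 4*exp(-5*t)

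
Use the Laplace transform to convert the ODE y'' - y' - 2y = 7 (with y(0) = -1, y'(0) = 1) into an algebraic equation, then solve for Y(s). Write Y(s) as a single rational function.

Transform both sides with L{·}.
The derivative rules (L{y''} = s^2 Y - s·y(0) - y'(0) and L{y'} = sY - y(0), with y(0) = -1, y'(0) = 1) turn the left side into (s^2 - s - 2)Y - (-s + 2).
The right side is L{7} = 7/s.
So (s^2 - s - 2)Y = 7/s + (-s + 2).
Solve for Y(s) and write it as one ratio of polynomials.

Y(s) = (-s^2 + 2*s + 7)/(s^3 - s^2 - 2*s)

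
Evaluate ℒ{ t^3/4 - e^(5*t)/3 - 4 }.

-1/(3*(s - 5)) - 4/s + 3/(2*s^4)

Apply the Laplace transform termwise.
(1/4)·[L{t^3} = 3!/s^4 = 6/s^4]; L{-4} = -4/s; (-1/3)·[L{e^(5t)} = 1/(s - 5)].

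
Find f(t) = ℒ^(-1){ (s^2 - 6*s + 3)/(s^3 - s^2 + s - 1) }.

Factor the denominator: s^3 - s^2 + s - 1 = (s - 1)*(s^2 + 1).
Partial fraction decomposition gives [-1/(s - 1)] + [2*s/(s^2 + 1)] + [-4/(s^2 + 1)].
Invert each term: -1/(s - 1) ↔ -e^(t); 2·s/(s^2 + 1) ↔ 2cos(t); -4·1/(s^2 + 1) ↔ -4sin(t).

f(t) = -exp(t) - 4*sin(t) + 2*cos(t)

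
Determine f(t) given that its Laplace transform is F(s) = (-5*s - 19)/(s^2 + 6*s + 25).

f(t) = -exp(-3*t)*sin(4*t) - 5*exp(-3*t)*cos(4*t)

Complete the square in the denominator: s^2 + 6*s + 25 = (s + 3)^2 + 4^2.
Split the numerator to match: -5*s - 19 = -5·(s + 3) - 1·4.
Invert each term: -5·(s + 3)/((s + 3)^2 + 16) ↔ -5e^(-3t)cos(4t); -1·4/((s + 3)^2 + 16) ↔ -e^(-3t)sin(4t).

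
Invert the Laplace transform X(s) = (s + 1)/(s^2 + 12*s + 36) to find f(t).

Factor the denominator: s^2 + 12*s + 36 = (s + 6)^2.
Partial fraction decomposition gives [1/(s + 6)] + [-5/(s + 6)^2].
Invert each term: 1/(s + 6) ↔ e^(-6t); -5/(s + 6)^2 ↔ -5t·e^(-6t).

f(t) = -5*t*exp(-6*t) + exp(-6*t)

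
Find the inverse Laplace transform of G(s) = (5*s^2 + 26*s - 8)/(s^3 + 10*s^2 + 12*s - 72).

-2*t*exp(-6*t) + exp(2*t) + 4*exp(-6*t)

Factor the denominator: s^3 + 10*s^2 + 12*s - 72 = (s - 2)*(s + 6)^2.
Partial fraction decomposition gives [4/(s + 6)] + [-2/(s + 6)^2] + [1/(s - 2)].
Invert each term: 4/(s + 6) ↔ 4e^(-6t); -2/(s + 6)^2 ↔ -2t·e^(-6t); 1/(s - 2) ↔ e^(2t).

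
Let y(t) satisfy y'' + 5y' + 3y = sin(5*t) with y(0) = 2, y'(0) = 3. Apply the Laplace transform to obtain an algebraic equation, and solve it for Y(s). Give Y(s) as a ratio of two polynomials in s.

Apply the Laplace transform to the equation.
With L{y''} = s^2 Y - s·y(0) - y'(0) and L{y'} = sY - y(0), with y(0) = 2, y'(0) = 3: the LHS transforms to (s^2 + 5*s + 3)Y - (2*s + 13).
The right side is L{sin(5*t)} = 5/(s^2 + 25).
So (s^2 + 5*s + 3)Y = 5/(s^2 + 25) + (2*s + 13).
Isolate Y and clear denominators.

Y(s) = (2*s^3 + 13*s^2 + 50*s + 330)/(s^4 + 5*s^3 + 28*s^2 + 125*s + 75)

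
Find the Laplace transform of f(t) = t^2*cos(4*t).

L{cos(4t)} = s/(s^2 + 16).
Then apply L{t^2·g(t)} = (-1)^2 d^2/ds^2[G(s)] with G(s) = s/(s^2 + 16):
differentiating 2 times and applying the sign gives 2*s*(s^2 - 48)/(s^2 + 16)^3.

2*s*(s^2 - 48)/(s^2 + 16)^3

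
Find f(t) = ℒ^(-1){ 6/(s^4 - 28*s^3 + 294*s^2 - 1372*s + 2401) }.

f(t) = t^3*exp(7*t)

Rewrite the denominator: s^4 - 28*s^3 + 294*s^2 - 1372*s + 2401 = (s - 7)^4.
The form in (s - 7) signals a first-shifting-theorem factor e^(7t).
Since L{t^3} = 3!/s^4 = 6/s^4, the inverse is t^3*e^(7*t).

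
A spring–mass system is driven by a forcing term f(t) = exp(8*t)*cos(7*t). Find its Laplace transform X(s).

L{cos(7t)} = s/(s^2 + 49).
By the first shifting theorem, multiplying by e^(8t) replaces s with s - 8.

X(s) = (s - 8)/((s - 8)^2 + 49)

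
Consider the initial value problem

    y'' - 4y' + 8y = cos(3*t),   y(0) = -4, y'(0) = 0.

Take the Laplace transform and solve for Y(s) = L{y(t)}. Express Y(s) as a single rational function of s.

Take the Laplace transform of both sides.
The derivative rules (L{y''} = s^2 Y - s·y(0) - y'(0) and L{y'} = sY - y(0), with y(0) = -4, y'(0) = 0) turn the left side into (s^2 - 4*s + 8)Y - (-4*s + 16).
The right side is L{cos(3*t)} = s/(s^2 + 9).
So (s^2 - 4*s + 8)Y = s/(s^2 + 9) + (-4*s + 16).
Solve for Y(s) and write it as one ratio of polynomials.

Y(s) = (-4*s^3 + 16*s^2 - 35*s + 144)/(s^4 - 4*s^3 + 17*s^2 - 36*s + 72)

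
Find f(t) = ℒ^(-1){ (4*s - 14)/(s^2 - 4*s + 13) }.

f(t) = -2*exp(2*t)*sin(3*t) + 4*exp(2*t)*cos(3*t)

Complete the square in the denominator: s^2 - 4*s + 13 = (s - 2)^2 + 3^2.
Split the numerator to match: 4*s - 14 = 4·(s - 2) - 2·3.
Invert each term: 4·(s - 2)/((s - 2)^2 + 9) ↔ 4e^(2t)cos(3t); -2·3/((s - 2)^2 + 9) ↔ -2e^(2t)sin(3t).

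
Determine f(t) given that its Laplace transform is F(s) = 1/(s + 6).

f(t) = exp(-6*t)

Since L{e^(-6t)} = 1/(s + 6), the inverse is exp(-6*t).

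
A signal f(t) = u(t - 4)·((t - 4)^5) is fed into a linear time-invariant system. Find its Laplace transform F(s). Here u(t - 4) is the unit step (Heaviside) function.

By the second shifting theorem, L{u(t - c)·g(t - c)} = e^(-cs)·G(s) with c = 4 and G(s) = L{g(t)}.
L{t^5} = 5!/s^6 = 120/s^6.

F(s) = 120*exp(-4*s)/s^6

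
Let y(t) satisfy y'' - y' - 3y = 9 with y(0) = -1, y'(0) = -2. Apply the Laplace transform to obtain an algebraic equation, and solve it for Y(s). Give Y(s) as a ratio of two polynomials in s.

Y(s) = (-s^2 - s + 9)/(s^3 - s^2 - 3*s)

Transform both sides with L{·}.
Using L{y''} = s^2 Y - s·y(0) - y'(0) and L{y'} = sY - y(0), with y(0) = -1, y'(0) = -2, the left side becomes (s^2 - s - 3)Y - (-s - 1).
The right side is L{9} = 9/s.
So (s^2 - s - 3)Y = 9/s + (-s - 1).
Solve for Y(s) and write it as one ratio of polynomials.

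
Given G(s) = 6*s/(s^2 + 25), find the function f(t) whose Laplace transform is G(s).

Since L{cos(5t)} = s/(s^2 + 25), the inverse is cos(5*t), scaled by 6.

f(t) = 6*cos(5*t)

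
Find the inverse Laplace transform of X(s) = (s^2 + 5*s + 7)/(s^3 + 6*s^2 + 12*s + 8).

t^2*exp(-2*t)/2 + t*exp(-2*t) + exp(-2*t)

Factor the denominator: s^3 + 6*s^2 + 12*s + 8 = (s + 2)^3.
Partial fraction decomposition gives [1/(s + 2)] + [(s + 2)^(-2)] + [(s + 2)^(-3)].
Invert each term: 1/(s + 2) ↔ e^(-2t); 1/(s + 2)^2 ↔ t·e^(-2t); 1/(s + 2)^3 ↔ (1/2)t^2·e^(-2t).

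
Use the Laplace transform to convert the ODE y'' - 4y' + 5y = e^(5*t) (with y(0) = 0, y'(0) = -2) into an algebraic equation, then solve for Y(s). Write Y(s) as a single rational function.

Apply the Laplace transform to the equation.
With L{y''} = s^2 Y - s·y(0) - y'(0) and L{y'} = sY - y(0), with y(0) = 0, y'(0) = -2: the LHS transforms to (s^2 - 4*s + 5)Y - (-2).
The right side is L{e^(5*t)} = 1/(s - 5).
So (s^2 - 4*s + 5)Y = 1/(s - 5) + (-2).
Isolate Y and clear denominators.

Y(s) = (-2*s + 11)/(s^3 - 9*s^2 + 25*s - 25)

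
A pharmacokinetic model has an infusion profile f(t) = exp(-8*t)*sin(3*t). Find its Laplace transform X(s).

L{sin(3t)} = 3/(s^2 + 9).
By the first shifting theorem, multiplying by e^(-8t) replaces s with s + 8.

X(s) = 3/((s + 8)^2 + 9)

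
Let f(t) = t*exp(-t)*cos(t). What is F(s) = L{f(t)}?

F(s) = s*(s + 2)/(s^2 + 2*s + 2)^2

L{cos(t)} = s/(s^2 + 1).
Multiplying by e^(-t) shifts s → s + 1, so L{exp(-t)*cos(t)} = (s + 1)/((s + 1)^2 + 1).
Then apply L{t·g(t)} = -d/ds[G(s)] with G(s) = (s + 1)/((s + 1)^2 + 1):
differentiating 1 time and applying the sign gives s*(s + 2)/(s^2 + 2*s + 2)^2.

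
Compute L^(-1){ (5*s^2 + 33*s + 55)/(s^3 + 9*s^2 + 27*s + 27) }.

t^2*exp(-3*t)/2 + 3*t*exp(-3*t) + 5*exp(-3*t)

Factor the denominator: s^3 + 9*s^2 + 27*s + 27 = (s + 3)^3.
Partial fraction decomposition gives [5/(s + 3)] + [3/(s + 3)^2] + [(s + 3)^(-3)].
Invert each term: 5/(s + 3) ↔ 5e^(-3t); 3/(s + 3)^2 ↔ 3t·e^(-3t); 1/(s + 3)^3 ↔ (1/2)t^2·e^(-3t).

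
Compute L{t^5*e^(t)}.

L{t^5} = 5!/s^6 = 120/s^6.
By the first shifting theorem, multiplying by e^(t) replaces s with s - 1.

120/(s - 1)^6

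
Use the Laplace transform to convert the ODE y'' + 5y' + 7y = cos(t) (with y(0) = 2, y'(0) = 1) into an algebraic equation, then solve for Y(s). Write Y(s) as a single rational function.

Apply the Laplace transform to the equation.
The derivative rules (L{y''} = s^2 Y - s·y(0) - y'(0) and L{y'} = sY - y(0), with y(0) = 2, y'(0) = 1) turn the left side into (s^2 + 5*s + 7)Y - (2*s + 11).
The right side is L{cos(t)} = s/(s^2 + 1).
So (s^2 + 5*s + 7)Y = s/(s^2 + 1) + (2*s + 11).
Isolate Y and clear denominators.

Y(s) = (2*s^3 + 11*s^2 + 3*s + 11)/(s^4 + 5*s^3 + 8*s^2 + 5*s + 7)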